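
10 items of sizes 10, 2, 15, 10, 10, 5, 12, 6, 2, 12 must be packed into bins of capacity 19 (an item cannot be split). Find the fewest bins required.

6

Total = 15 + 12 + 12 + 10 + 10 + 10 + 6 + 5 + 2 + 2 = 84.
Lower bound: ⌈84/19⌉ = 5 bins.
Also, 6 items each exceed 19/2, and no two of those can share a bin, so at least 6 bins are needed.
A packing using 6 bins:
  bin 1: 15 + 2 + 2 = 19
  bin 2: 12 + 6 = 18
  bin 3: 12 + 5 = 17
  bin 4: 10 = 10
  bin 5: 10 = 10
  bin 6: 10 = 10
This matches the lower bound, so 6 is optimal.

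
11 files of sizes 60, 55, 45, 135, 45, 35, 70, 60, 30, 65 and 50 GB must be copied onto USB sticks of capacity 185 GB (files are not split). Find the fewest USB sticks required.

Total = 135 + 70 + 65 + 60 + 60 + 55 + 50 + 45 + 45 + 35 + 30 = 650 GB.
Lower bound: ⌈650/185⌉ = 4 USB sticks.
A packing using 4 USB sticks:
  USB stick 1: 135 + 50 = 185
  USB stick 2: 70 + 65 + 45 = 180
  USB stick 3: 60 + 60 + 55 = 175
  USB stick 4: 45 + 35 + 30 = 110
This matches the lower bound, so 4 is optimal.

4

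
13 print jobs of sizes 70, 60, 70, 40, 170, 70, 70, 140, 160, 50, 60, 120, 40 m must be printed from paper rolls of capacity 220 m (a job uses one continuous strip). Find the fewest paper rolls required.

6

Total = 170 + 160 + 140 + 120 + 70 + 70 + 70 + 70 + 60 + 60 + 50 + 40 + 40 = 1120 m.
Lower bound: ⌈1120/220⌉ = 6 paper rolls.
A packing using 6 paper rolls:
  roll 1: 170 + 50 = 220
  roll 2: 160 + 60 = 220
  roll 3: 140 + 70 = 210
  roll 4: 120 + 70 = 190
  roll 5: 70 + 70 + 60 = 200
  roll 6: 40 + 40 = 80
This matches the lower bound, so 6 is optimal.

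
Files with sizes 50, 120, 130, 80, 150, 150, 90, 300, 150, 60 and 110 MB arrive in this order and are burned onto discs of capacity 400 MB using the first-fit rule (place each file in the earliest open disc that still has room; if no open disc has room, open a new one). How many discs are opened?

  50 → disc 1 (new)  [load 50/400]
  120 → disc 1  [load 170/400]
  130 → disc 1  [load 300/400]
  80 → disc 1  [load 380/400]
  150 → disc 2 (new)  [load 150/400]
  150 → disc 2  [load 300/400]
  90 → disc 2  [load 390/400]
  300 → disc 3 (new)  [load 300/400]
  150 → disc 4 (new)  [load 150/400]
  60 → disc 3  [load 360/400]
  110 → disc 4  [load 260/400]
4 discs opened.

4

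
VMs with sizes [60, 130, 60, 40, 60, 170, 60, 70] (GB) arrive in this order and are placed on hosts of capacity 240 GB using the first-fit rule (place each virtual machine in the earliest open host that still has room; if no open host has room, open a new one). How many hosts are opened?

3

  60 → host 1 (new)  [load 60/240]
  130 → host 1  [load 190/240]
  60 → host 2 (new)  [load 60/240]
  40 → host 1  [load 230/240]
  60 → host 2  [load 120/240]
  170 → host 3 (new)  [load 170/240]
  60 → host 2  [load 180/240]
  70 → host 3  [load 240/240]
3 hosts opened.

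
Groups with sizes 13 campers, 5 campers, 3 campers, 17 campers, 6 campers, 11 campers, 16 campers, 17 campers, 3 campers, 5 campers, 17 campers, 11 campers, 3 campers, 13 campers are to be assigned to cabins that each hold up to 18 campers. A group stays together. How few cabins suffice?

9

Total = 17 + 17 + 17 + 16 + 13 + 13 + 11 + 11 + 6 + 5 + 5 + 3 + 3 + 3 = 140 campers.
Lower bound: ⌈140/18⌉ = 8 cabins.
A packing using 9 cabins:
  cabin 1: 17 = 17
  cabin 2: 17 = 17
  cabin 3: 17 = 17
  cabin 4: 16 = 16
  cabin 5: 13 + 5 = 18
  cabin 6: 13 + 5 = 18
  cabin 7: 11 + 6 = 17
  cabin 8: 11 + 3 + 3 = 17
  cabin 9: 3 = 3
No arrangement into 8 cabins stays within capacity, so 9 is optimal.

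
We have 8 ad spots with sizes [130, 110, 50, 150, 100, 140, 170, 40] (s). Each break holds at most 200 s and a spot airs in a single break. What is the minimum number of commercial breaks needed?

6

Total = 170 + 150 + 140 + 130 + 110 + 100 + 50 + 40 = 890 s.
Lower bound: ⌈890/200⌉ = 5 commercial breaks.
A packing using 6 commercial breaks:
  break 1: 170 = 170
  break 2: 150 + 50 = 200
  break 3: 140 + 40 = 180
  break 4: 130 = 130
  break 5: 110 = 110
  break 6: 100 = 100
No arrangement into 5 commercial breaks stays within capacity, so 6 is optimal.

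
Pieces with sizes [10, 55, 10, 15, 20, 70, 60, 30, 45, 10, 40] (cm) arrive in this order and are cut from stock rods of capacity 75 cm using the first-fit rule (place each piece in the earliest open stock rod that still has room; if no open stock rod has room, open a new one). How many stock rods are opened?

6

  10 → stock rod 1 (new)  [load 10/75]
  55 → stock rod 1  [load 65/75]
  10 → stock rod 1  [load 75/75]
  15 → stock rod 2 (new)  [load 15/75]
  20 → stock rod 2  [load 35/75]
  70 → stock rod 3 (new)  [load 70/75]
  60 → stock rod 4 (new)  [load 60/75]
  30 → stock rod 2  [load 65/75]
  45 → stock rod 5 (new)  [load 45/75]
  10 → stock rod 2  [load 75/75]
  40 → stock rod 6 (new)  [load 40/75]
6 stock rods opened.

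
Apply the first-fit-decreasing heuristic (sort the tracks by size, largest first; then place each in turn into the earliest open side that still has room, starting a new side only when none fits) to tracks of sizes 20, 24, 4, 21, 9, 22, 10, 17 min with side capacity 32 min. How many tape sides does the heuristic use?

Sorted descending: 24, 22, 21, 20, 17, 10, 9, 4.
  24 → side 1 (new)  [load 24/32]
  22 → side 2 (new)  [load 22/32]
  21 → side 3 (new)  [load 21/32]
  20 → side 4 (new)  [load 20/32]
  17 → side 5 (new)  [load 17/32]
  10 → side 2  [load 32/32]
  9 → side 3  [load 30/32]
  4 → side 1  [load 28/32]
5 tape sides opened.

5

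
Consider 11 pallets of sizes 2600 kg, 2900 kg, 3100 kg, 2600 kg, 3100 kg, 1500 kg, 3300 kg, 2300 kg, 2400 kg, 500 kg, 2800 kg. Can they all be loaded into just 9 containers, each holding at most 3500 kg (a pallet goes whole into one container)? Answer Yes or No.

Total = 27100 kg; ⌈27100/3500⌉ = 8.
9 pallets each exceed half the capacity and cannot share a container, forcing at least 9 containers.
The bound of 9 does not rule out 9, but exhaustive search shows no assignment into 9 containers of capacity 3500 kg exists — the minimum is 10.

No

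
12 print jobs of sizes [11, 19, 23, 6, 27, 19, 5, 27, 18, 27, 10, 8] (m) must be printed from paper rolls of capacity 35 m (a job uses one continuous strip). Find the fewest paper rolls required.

7

Total = 27 + 27 + 27 + 23 + 19 + 19 + 18 + 11 + 10 + 8 + 6 + 5 = 200 m.
Lower bound: ⌈200/35⌉ = 6 paper rolls.
Also, 7 print jobs each exceed 35/2 m, and no two of those can share a roll, so at least 7 paper rolls are needed.
A packing using 7 paper rolls:
  roll 1: 27 + 8 = 35
  roll 2: 27 + 6 = 33
  roll 3: 27 + 5 = 32
  roll 4: 23 + 11 = 34
  roll 5: 19 + 10 = 29
  roll 6: 19 = 19
  roll 7: 18 = 18
This matches the lower bound, so 7 is optimal.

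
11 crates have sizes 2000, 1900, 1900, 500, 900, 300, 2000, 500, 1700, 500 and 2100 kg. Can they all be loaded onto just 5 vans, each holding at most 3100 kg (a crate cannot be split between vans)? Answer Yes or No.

Total = 14300 kg; ⌈14300/3100⌉ = 5.
6 crates each exceed half the capacity and cannot share a van, forcing at least 6 vans.
At least 6 vans are required, but only 5 are allowed.

No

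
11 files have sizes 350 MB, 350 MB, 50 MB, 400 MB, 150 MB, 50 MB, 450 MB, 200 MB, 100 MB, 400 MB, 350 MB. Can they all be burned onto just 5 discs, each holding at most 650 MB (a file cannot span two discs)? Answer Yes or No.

No

Total = 2850 MB; ⌈2850/650⌉ = 5.
6 files each exceed half the capacity and cannot share a disc, forcing at least 6 discs.
At least 6 discs are required, but only 5 are allowed.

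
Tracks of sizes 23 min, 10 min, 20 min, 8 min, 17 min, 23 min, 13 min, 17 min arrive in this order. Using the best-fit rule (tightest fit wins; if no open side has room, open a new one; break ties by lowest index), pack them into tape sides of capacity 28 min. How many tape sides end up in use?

6

  23 → side 1 (new)  [load 23/28]
  10 → side 2 (new)  [load 10/28]
  20 → side 3 (new)  [load 20/28]
  8 → side 3  [load 28/28]
  17 → side 2  [load 27/28]
  23 → side 4 (new)  [load 23/28]
  13 → side 5 (new)  [load 13/28]
  17 → side 6 (new)  [load 17/28]
6 tape sides opened.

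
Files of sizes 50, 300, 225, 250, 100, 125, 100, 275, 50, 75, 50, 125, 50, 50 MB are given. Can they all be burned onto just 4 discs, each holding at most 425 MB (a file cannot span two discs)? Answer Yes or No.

No

Total = 1825 MB; ⌈1825/425⌉ = 5.
At least 5 discs are required, but only 4 are allowed.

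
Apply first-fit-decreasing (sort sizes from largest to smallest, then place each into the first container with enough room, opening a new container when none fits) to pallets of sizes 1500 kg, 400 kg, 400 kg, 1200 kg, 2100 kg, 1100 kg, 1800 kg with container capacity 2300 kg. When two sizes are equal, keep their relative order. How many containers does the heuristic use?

4

Sorted descending: 2100, 1800, 1500, 1200, 1100, 400, 400.
  2100 → container 1 (new)  [load 2100/2300]
  1800 → container 2 (new)  [load 1800/2300]
  1500 → container 3 (new)  [load 1500/2300]
  1200 → container 4 (new)  [load 1200/2300]
  1100 → container 4  [load 2300/2300]
  400 → container 2  [load 2200/2300]
  400 → container 3  [load 1900/2300]
4 containers opened.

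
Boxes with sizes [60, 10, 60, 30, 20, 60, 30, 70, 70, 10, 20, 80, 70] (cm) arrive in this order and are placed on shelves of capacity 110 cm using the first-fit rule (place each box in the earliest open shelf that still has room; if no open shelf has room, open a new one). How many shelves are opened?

  60 → shelf 1 (new)  [load 60/110]
  10 → shelf 1  [load 70/110]
  60 → shelf 2 (new)  [load 60/110]
  30 → shelf 1  [load 100/110]
  20 → shelf 2  [load 80/110]
  60 → shelf 3 (new)  [load 60/110]
  30 → shelf 2  [load 110/110]
  70 → shelf 4 (new)  [load 70/110]
  70 → shelf 5 (new)  [load 70/110]
  10 → shelf 1  [load 110/110]
  20 → shelf 3  [load 80/110]
  80 → shelf 6 (new)  [load 80/110]
  70 → shelf 7 (new)  [load 70/110]
7 shelves opened.

7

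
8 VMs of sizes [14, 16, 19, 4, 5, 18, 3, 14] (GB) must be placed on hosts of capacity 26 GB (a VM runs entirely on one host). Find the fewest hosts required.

Total = 19 + 18 + 16 + 14 + 14 + 5 + 4 + 3 = 93 GB.
Lower bound: ⌈93/26⌉ = 4 hosts.
Also, 5 VMs each exceed 13 GB, and no two of those can share a host, so at least 5 hosts are needed.
A packing using 5 hosts:
  host 1: 19 + 5 = 24
  host 2: 18 + 4 + 3 = 25
  host 3: 16 = 16
  host 4: 14 = 14
  host 5: 14 = 14
This matches the lower bound, so 5 is optimal.

5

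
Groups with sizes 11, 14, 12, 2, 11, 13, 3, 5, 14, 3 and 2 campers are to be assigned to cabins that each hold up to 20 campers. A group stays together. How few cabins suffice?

Total = 14 + 14 + 13 + 12 + 11 + 11 + 5 + 3 + 3 + 2 + 2 = 90 campers.
Lower bound: ⌈90/20⌉ = 5 cabins.
Also, 6 groups each exceed 10 campers, and no two of those can share a cabin, so at least 6 cabins are needed.
A packing using 6 cabins:
  cabin 1: 14 + 5 = 19
  cabin 2: 14 + 3 + 3 = 20
  cabin 3: 13 + 2 + 2 = 17
  cabin 4: 12 = 12
  cabin 5: 11 = 11
  cabin 6: 11 = 11
This matches the lower bound, so 6 is optimal.

6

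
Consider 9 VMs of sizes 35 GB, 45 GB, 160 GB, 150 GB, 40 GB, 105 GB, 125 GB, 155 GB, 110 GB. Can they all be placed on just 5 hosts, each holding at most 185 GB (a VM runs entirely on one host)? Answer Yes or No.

No

Total = 925 GB; ⌈925/185⌉ = 5.
6 VMs each exceed half the capacity and cannot share a host, forcing at least 6 hosts.
At least 6 hosts are required, but only 5 are allowed.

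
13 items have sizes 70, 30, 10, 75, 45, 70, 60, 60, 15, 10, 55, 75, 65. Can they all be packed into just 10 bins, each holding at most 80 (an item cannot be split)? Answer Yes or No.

A valid assignment using 9 bins:
  bin 1: 75 = 75
  bin 2: 75 = 75
  bin 3: 70 + 10 = 80
  bin 4: 70 + 10 = 80
  bin 5: 65 + 15 = 80
  bin 6: 60 = 60
  bin 7: 60 = 60
  bin 8: 55 = 55
  bin 9: 45 + 30 = 75
That uses only 9 ≤ 10, so 10 bins are enough.

Yes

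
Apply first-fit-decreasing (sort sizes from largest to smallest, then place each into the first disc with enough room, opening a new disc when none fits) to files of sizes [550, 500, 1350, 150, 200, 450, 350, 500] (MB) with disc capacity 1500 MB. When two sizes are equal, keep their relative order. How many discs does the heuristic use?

3

Sorted descending: 1350, 550, 500, 500, 450, 350, 200, 150.
  1350 → disc 1 (new)  [load 1350/1500]
  550 → disc 2 (new)  [load 550/1500]
  500 → disc 2  [load 1050/1500]
  500 → disc 3 (new)  [load 500/1500]
  450 → disc 2  [load 1500/1500]
  350 → disc 3  [load 850/1500]
  200 → disc 3  [load 1050/1500]
  150 → disc 1  [load 1500/1500]
3 discs opened.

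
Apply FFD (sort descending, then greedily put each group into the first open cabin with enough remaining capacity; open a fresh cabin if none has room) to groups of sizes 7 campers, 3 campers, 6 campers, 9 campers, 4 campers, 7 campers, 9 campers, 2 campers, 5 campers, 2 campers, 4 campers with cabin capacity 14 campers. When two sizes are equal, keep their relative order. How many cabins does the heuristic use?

Sorted descending: 9, 9, 7, 7, 6, 5, 4, 4, 3, 2, 2.
  9 → cabin 1 (new)  [load 9/14]
  9 → cabin 2 (new)  [load 9/14]
  7 → cabin 3 (new)  [load 7/14]
  7 → cabin 3  [load 14/14]
  6 → cabin 4 (new)  [load 6/14]
  5 → cabin 1  [load 14/14]
  4 → cabin 2  [load 13/14]
  4 → cabin 4  [load 10/14]
  3 → cabin 4  [load 13/14]
  2 → cabin 5 (new)  [load 2/14]
  2 → cabin 5  [load 4/14]
5 cabins opened.

5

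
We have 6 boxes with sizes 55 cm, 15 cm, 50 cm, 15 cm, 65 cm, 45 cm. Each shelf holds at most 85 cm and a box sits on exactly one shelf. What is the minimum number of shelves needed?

Total = 65 + 55 + 50 + 45 + 15 + 15 = 245 cm.
Lower bound: ⌈245/85⌉ = 3 shelves.
Also, 4 boxes each exceed 85/2 cm, and no two of those can share a shelf, so at least 4 shelves are needed.
A packing using 4 shelves:
  shelf 1: 65 + 15 = 80
  shelf 2: 55 + 15 = 70
  shelf 3: 50 = 50
  shelf 4: 45 = 45
This matches the lower bound, so 4 is optimal.

4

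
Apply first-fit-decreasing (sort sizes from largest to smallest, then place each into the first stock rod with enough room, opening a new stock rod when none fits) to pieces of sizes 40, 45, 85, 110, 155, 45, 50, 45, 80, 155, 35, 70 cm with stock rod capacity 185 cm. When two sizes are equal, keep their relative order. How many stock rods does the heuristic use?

Sorted descending: 155, 155, 110, 85, 80, 70, 50, 45, 45, 45, 40, 35.
  155 → stock rod 1 (new)  [load 155/185]
  155 → stock rod 2 (new)  [load 155/185]
  110 → stock rod 3 (new)  [load 110/185]
  85 → stock rod 4 (new)  [load 85/185]
  80 → stock rod 4  [load 165/185]
  70 → stock rod 3  [load 180/185]
  50 → stock rod 5 (new)  [load 50/185]
  45 → stock rod 5  [load 95/185]
  45 → stock rod 5  [load 140/185]
  45 → stock rod 5  [load 185/185]
  40 → stock rod 6 (new)  [load 40/185]
  35 → stock rod 6  [load 75/185]
6 stock rods opened.

6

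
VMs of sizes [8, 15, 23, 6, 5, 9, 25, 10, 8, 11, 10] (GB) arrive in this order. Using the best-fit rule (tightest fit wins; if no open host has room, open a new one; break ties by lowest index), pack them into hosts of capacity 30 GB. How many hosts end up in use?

5

  8 → host 1 (new)  [load 8/30]
  15 → host 1  [load 23/30]
  23 → host 2 (new)  [load 23/30]
  6 → host 1  [load 29/30]
  5 → host 2  [load 28/30]
  9 → host 3 (new)  [load 9/30]
  25 → host 4 (new)  [load 25/30]
  10 → host 3  [load 19/30]
  8 → host 3  [load 27/30]
  11 → host 5 (new)  [load 11/30]
  10 → host 5  [load 21/30]
5 hosts opened.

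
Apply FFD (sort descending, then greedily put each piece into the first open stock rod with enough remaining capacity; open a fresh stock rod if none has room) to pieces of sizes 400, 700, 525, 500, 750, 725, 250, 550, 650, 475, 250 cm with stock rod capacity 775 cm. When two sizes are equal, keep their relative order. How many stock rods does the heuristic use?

9

Sorted descending: 750, 725, 700, 650, 550, 525, 500, 475, 400, 250, 250.
  750 → stock rod 1 (new)  [load 750/775]
  725 → stock rod 2 (new)  [load 725/775]
  700 → stock rod 3 (new)  [load 700/775]
  650 → stock rod 4 (new)  [load 650/775]
  550 → stock rod 5 (new)  [load 550/775]
  525 → stock rod 6 (new)  [load 525/775]
  500 → stock rod 7 (new)  [load 500/775]
  475 → stock rod 8 (new)  [load 475/775]
  400 → stock rod 9 (new)  [load 400/775]
  250 → stock rod 6  [load 775/775]
  250 → stock rod 7  [load 750/775]
9 stock rods opened.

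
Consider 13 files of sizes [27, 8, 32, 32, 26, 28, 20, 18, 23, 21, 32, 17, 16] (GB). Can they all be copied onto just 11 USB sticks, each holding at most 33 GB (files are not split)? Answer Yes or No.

Yes

A valid assignment using 11 USB sticks:
  USB stick 1: 32 = 32
  USB stick 2: 32 = 32
  USB stick 3: 32 = 32
  USB stick 4: 28 = 28
  USB stick 5: 27 = 27
  USB stick 6: 26 = 26
  USB stick 7: 23 + 8 = 31
  USB stick 8: 21 = 21
  USB stick 9: 20 = 20
  USB stick 10: 18 = 18
  USB stick 11: 17 + 16 = 33
Every load is within 33 GB, so 11 USB sticks suffice.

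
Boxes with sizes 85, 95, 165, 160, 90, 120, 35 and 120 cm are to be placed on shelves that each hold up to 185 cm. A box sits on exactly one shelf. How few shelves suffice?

Total = 165 + 160 + 120 + 120 + 95 + 90 + 85 + 35 = 870 cm.
Lower bound: ⌈870/185⌉ = 5 shelves.
A packing using 6 shelves:
  shelf 1: 165 = 165
  shelf 2: 160 = 160
  shelf 3: 120 + 35 = 155
  shelf 4: 120 = 120
  shelf 5: 95 + 90 = 185
  shelf 6: 85 = 85
No arrangement into 5 shelves stays within capacity, so 6 is optimal.

6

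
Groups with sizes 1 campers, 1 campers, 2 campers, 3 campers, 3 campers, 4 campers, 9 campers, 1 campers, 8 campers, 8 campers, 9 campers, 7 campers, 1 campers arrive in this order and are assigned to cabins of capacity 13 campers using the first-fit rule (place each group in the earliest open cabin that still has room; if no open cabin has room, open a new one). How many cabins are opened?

  1 → cabin 1 (new)  [load 1/13]
  1 → cabin 1  [load 2/13]
  2 → cabin 1  [load 4/13]
  3 → cabin 1  [load 7/13]
  3 → cabin 1  [load 10/13]
  4 → cabin 2 (new)  [load 4/13]
  9 → cabin 2  [load 13/13]
  1 → cabin 1  [load 11/13]
  8 → cabin 3 (new)  [load 8/13]
  8 → cabin 4 (new)  [load 8/13]
  9 → cabin 5 (new)  [load 9/13]
  7 → cabin 6 (new)  [load 7/13]
  1 → cabin 1  [load 12/13]
6 cabins opened.

6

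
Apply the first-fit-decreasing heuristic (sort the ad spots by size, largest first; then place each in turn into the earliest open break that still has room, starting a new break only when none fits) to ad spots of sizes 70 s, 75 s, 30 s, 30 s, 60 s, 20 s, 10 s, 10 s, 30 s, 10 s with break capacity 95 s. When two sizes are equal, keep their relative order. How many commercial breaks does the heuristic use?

4

Sorted descending: 75, 70, 60, 30, 30, 30, 20, 10, 10, 10.
  75 → break 1 (new)  [load 75/95]
  70 → break 2 (new)  [load 70/95]
  60 → break 3 (new)  [load 60/95]
  30 → break 3  [load 90/95]
  30 → break 4 (new)  [load 30/95]
  30 → break 4  [load 60/95]
  20 → break 1  [load 95/95]
  10 → break 2  [load 80/95]
  10 → break 2  [load 90/95]
  10 → break 4  [load 70/95]
4 commercial breaks opened.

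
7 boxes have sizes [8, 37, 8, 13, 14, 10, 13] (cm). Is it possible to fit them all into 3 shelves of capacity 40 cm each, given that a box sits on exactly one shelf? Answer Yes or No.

Yes

A valid assignment using 3 shelves:
  shelf 1: 37 = 37
  shelf 2: 14 + 13 + 13 = 40
  shelf 3: 10 + 8 + 8 = 26
Every load is within 40 cm, so 3 shelves suffice.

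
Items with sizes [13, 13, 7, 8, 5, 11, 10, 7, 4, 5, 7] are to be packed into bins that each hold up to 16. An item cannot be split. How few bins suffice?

Total = 13 + 13 + 11 + 10 + 8 + 7 + 7 + 7 + 5 + 5 + 4 = 90.
Lower bound: ⌈90/16⌉ = 6 bins.
A packing using 7 bins:
  bin 1: 13 = 13
  bin 2: 13 = 13
  bin 3: 11 + 5 = 16
  bin 4: 10 + 5 = 15
  bin 5: 8 + 7 = 15
  bin 6: 7 + 7 = 14
  bin 7: 4 = 4
No arrangement into 6 bins stays within capacity, so 7 is optimal.

7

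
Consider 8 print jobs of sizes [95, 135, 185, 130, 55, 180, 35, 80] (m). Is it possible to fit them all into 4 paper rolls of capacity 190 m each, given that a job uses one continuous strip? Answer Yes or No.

No

Total = 895 m; ⌈895/190⌉ = 5.
At least 5 paper rolls are required, but only 4 are allowed.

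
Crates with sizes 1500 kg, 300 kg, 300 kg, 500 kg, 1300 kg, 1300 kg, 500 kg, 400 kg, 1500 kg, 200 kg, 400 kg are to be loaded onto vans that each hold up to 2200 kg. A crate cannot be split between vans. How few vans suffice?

Total = 1500 + 1500 + 1300 + 1300 + 500 + 500 + 400 + 400 + 300 + 300 + 200 = 8200 kg.
Lower bound: ⌈8200/2200⌉ = 4 vans.
A packing using 4 vans:
  van 1: 1500 + 500 + 200 = 2200
  van 2: 1500 + 500 = 2000
  van 3: 1300 + 400 + 400 = 2100
  van 4: 1300 + 300 + 300 = 1900
This matches the lower bound, so 4 is optimal.

4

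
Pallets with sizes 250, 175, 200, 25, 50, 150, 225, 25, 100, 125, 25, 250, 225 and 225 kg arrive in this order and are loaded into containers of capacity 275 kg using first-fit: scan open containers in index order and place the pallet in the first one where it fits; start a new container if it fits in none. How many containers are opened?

  250 → container 1 (new)  [load 250/275]
  175 → container 2 (new)  [load 175/275]
  200 → container 3 (new)  [load 200/275]
  25 → container 1  [load 275/275]
  50 → container 2  [load 225/275]
  150 → container 4 (new)  [load 150/275]
  225 → container 5 (new)  [load 225/275]
  25 → container 2  [load 250/275]
  100 → container 4  [load 250/275]
  125 → container 6 (new)  [load 125/275]
  25 → container 2  [load 275/275]
  250 → container 7 (new)  [load 250/275]
  225 → container 8 (new)  [load 225/275]
  225 → container 9 (new)  [load 225/275]
9 containers opened.

9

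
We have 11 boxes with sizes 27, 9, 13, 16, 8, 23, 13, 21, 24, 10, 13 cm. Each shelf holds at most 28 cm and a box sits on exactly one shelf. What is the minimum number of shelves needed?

Total = 27 + 24 + 23 + 21 + 16 + 13 + 13 + 13 + 10 + 9 + 8 = 177 cm.
Lower bound: ⌈177/28⌉ = 7 shelves.
A packing using 8 shelves:
  shelf 1: 27 = 27
  shelf 2: 24 = 24
  shelf 3: 23 = 23
  shelf 4: 21 = 21
  shelf 5: 16 + 10 = 26
  shelf 6: 13 + 13 = 26
  shelf 7: 13 + 9 = 22
  shelf 8: 8 = 8
No arrangement into 7 shelves stays within capacity, so 8 is optimal.

8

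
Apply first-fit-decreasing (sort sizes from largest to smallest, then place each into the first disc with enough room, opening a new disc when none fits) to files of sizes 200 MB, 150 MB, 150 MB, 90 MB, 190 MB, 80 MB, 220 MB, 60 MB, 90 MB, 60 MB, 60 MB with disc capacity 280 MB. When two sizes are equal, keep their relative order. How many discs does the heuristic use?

5

Sorted descending: 220, 200, 190, 150, 150, 90, 90, 80, 60, 60, 60.
  220 → disc 1 (new)  [load 220/280]
  200 → disc 2 (new)  [load 200/280]
  190 → disc 3 (new)  [load 190/280]
  150 → disc 4 (new)  [load 150/280]
  150 → disc 5 (new)  [load 150/280]
  90 → disc 3  [load 280/280]
  90 → disc 4  [load 240/280]
  80 → disc 2  [load 280/280]
  60 → disc 1  [load 280/280]
  60 → disc 5  [load 210/280]
  60 → disc 5  [load 270/280]
5 discs opened.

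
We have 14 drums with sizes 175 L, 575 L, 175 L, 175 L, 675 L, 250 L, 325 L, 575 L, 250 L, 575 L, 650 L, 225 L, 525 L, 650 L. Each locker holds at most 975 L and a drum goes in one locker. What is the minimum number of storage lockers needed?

7

Total = 675 + 650 + 650 + 575 + 575 + 575 + 525 + 325 + 250 + 250 + 225 + 175 + 175 + 175 = 5800 L.
Lower bound: ⌈5800/975⌉ = 6 storage lockers.
Also, 7 drums each exceed 975/2 L, and no two of those can share a locker, so at least 7 storage lockers are needed.
A packing using 7 storage lockers:
  locker 1: 675 + 250 = 925
  locker 2: 650 + 325 = 975
  locker 3: 650 + 250 = 900
  locker 4: 575 + 225 + 175 = 975
  locker 5: 575 + 175 + 175 = 925
  locker 6: 575 = 575
  locker 7: 525 = 525
This matches the lower bound, so 7 is optimal.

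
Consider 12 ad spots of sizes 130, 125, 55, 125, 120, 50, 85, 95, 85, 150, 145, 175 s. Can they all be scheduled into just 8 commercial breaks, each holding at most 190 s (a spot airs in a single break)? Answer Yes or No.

No

Total = 1340 s; ⌈1340/190⌉ = 8.
The bound of 8 does not rule out 8, but exhaustive search shows no assignment into 8 commercial breaks of capacity 190 s exists — the minimum is 9.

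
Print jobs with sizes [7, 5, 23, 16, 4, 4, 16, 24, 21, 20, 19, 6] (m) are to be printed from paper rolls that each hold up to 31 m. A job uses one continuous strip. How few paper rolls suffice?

Total = 24 + 23 + 21 + 20 + 19 + 16 + 16 + 7 + 6 + 5 + 4 + 4 = 165 m.
Lower bound: ⌈165/31⌉ = 6 paper rolls.
Also, 7 print jobs each exceed 31/2 m, and no two of those can share a roll, so at least 7 paper rolls are needed.
A packing using 7 paper rolls:
  roll 1: 24 + 7 = 31
  roll 2: 23 + 6 = 29
  roll 3: 21 + 5 + 4 = 30
  roll 4: 20 + 4 = 24
  roll 5: 19 = 19
  roll 6: 16 = 16
  roll 7: 16 = 16
This matches the lower bound, so 7 is optimal.

7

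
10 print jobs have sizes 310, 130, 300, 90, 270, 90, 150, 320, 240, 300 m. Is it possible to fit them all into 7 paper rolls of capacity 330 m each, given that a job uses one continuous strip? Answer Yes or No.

No

Total = 2200 m; ⌈2200/330⌉ = 7.
The bound of 7 does not rule out 7, but exhaustive search shows no assignment into 7 paper rolls of capacity 330 m exists — the minimum is 8.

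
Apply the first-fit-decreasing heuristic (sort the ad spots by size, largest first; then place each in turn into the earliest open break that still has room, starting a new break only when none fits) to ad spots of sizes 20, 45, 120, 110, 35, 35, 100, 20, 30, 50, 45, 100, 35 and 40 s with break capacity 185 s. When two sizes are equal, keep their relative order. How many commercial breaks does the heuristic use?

5

Sorted descending: 120, 110, 100, 100, 50, 45, 45, 40, 35, 35, 35, 30, 20, 20.
  120 → break 1 (new)  [load 120/185]
  110 → break 2 (new)  [load 110/185]
  100 → break 3 (new)  [load 100/185]
  100 → break 4 (new)  [load 100/185]
  50 → break 1  [load 170/185]
  45 → break 2  [load 155/185]
  45 → break 3  [load 145/185]
  40 → break 3  [load 185/185]
  35 → break 4  [load 135/185]
  35 → break 4  [load 170/185]
  35 → break 5 (new)  [load 35/185]
  30 → break 2  [load 185/185]
  20 → break 5  [load 55/185]
  20 → break 5  [load 75/185]
5 commercial breaks opened.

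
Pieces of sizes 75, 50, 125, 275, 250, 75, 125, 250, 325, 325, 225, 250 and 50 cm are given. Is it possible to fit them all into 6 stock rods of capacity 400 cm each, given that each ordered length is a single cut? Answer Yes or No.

Total = 2400 cm; ⌈2400/400⌉ = 6.
7 pieces each exceed half the capacity and cannot share a stock rod, forcing at least 7 stock rods.
At least 7 stock rods are required, but only 6 are allowed.

No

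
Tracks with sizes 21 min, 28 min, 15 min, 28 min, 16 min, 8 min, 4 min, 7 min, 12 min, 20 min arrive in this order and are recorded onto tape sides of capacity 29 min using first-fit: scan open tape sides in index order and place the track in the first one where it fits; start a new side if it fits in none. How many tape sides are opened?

6

  21 → side 1 (new)  [load 21/29]
  28 → side 2 (new)  [load 28/29]
  15 → side 3 (new)  [load 15/29]
  28 → side 4 (new)  [load 28/29]
  16 → side 5 (new)  [load 16/29]
  8 → side 1  [load 29/29]
  4 → side 3  [load 19/29]
  7 → side 3  [load 26/29]
  12 → side 5  [load 28/29]
  20 → side 6 (new)  [load 20/29]
6 tape sides opened.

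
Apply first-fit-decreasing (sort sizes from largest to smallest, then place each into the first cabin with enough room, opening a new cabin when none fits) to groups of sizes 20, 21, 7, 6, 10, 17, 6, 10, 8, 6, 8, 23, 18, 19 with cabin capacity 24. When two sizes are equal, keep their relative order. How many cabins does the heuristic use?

Sorted descending: 23, 21, 20, 19, 18, 17, 10, 10, 8, 8, 7, 6, 6, 6.
  23 → cabin 1 (new)  [load 23/24]
  21 → cabin 2 (new)  [load 21/24]
  20 → cabin 3 (new)  [load 20/24]
  19 → cabin 4 (new)  [load 19/24]
  18 → cabin 5 (new)  [load 18/24]
  17 → cabin 6 (new)  [load 17/24]
  10 → cabin 7 (new)  [load 10/24]
  10 → cabin 7  [load 20/24]
  8 → cabin 8 (new)  [load 8/24]
  8 → cabin 8  [load 16/24]
  7 → cabin 6  [load 24/24]
  6 → cabin 5  [load 24/24]
  6 → cabin 8  [load 22/24]
  6 → cabin 9 (new)  [load 6/24]
9 cabins opened.

9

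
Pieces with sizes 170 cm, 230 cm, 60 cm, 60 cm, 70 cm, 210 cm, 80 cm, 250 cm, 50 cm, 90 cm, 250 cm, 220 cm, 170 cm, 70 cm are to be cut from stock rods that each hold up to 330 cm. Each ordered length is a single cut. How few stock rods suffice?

7

Total = 250 + 250 + 230 + 220 + 210 + 170 + 170 + 90 + 80 + 70 + 70 + 60 + 60 + 50 = 1980 cm.
Lower bound: ⌈1980/330⌉ = 6 stock rods.
Also, 7 pieces each exceed 165 cm, and no two of those can share a stock rod, so at least 7 stock rods are needed.
A packing using 7 stock rods:
  stock rod 1: 250 + 80 = 330
  stock rod 2: 250 + 70 = 320
  stock rod 3: 230 + 90 = 320
  stock rod 4: 220 + 70 = 290
  stock rod 5: 210 + 60 + 60 = 330
  stock rod 6: 170 + 50 = 220
  stock rod 7: 170 = 170
This matches the lower bound, so 7 is optimal.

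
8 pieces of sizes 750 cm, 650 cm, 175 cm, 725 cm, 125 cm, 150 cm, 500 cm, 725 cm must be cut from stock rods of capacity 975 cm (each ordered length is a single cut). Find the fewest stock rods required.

5

Total = 750 + 725 + 725 + 650 + 500 + 175 + 150 + 125 = 3800 cm.
Lower bound: ⌈3800/975⌉ = 4 stock rods.
Also, 5 pieces each exceed 975/2 cm, and no two of those can share a stock rod, so at least 5 stock rods are needed.
A packing using 5 stock rods:
  stock rod 1: 750 + 175 = 925
  stock rod 2: 725 + 150 = 875
  stock rod 3: 725 + 125 = 850
  stock rod 4: 650 = 650
  stock rod 5: 500 = 500
This matches the lower bound, so 5 is optimal.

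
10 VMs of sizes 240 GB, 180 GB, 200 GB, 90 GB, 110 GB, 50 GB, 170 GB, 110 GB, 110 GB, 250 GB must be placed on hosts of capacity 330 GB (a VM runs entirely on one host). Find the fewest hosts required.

5

Total = 250 + 240 + 200 + 180 + 170 + 110 + 110 + 110 + 90 + 50 = 1510 GB.
Lower bound: ⌈1510/330⌉ = 5 hosts.
A packing using 5 hosts:
  host 1: 250 + 50 = 300
  host 2: 240 + 90 = 330
  host 3: 200 + 110 = 310
  host 4: 180 + 110 = 290
  host 5: 170 + 110 = 280
This matches the lower bound, so 5 is optimal.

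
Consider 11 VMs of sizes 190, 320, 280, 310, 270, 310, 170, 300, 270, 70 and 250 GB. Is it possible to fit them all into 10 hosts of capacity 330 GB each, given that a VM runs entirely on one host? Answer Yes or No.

A valid assignment using 10 hosts:
  host 1: 320 = 320
  host 2: 310 = 310
  host 3: 310 = 310
  host 4: 300 = 300
  host 5: 280 = 280
  host 6: 270 = 270
  host 7: 270 = 270
  host 8: 250 + 70 = 320
  host 9: 190 = 190
  host 10: 170 = 170
Every load is within 330 GB, so 10 hosts suffice.

Yes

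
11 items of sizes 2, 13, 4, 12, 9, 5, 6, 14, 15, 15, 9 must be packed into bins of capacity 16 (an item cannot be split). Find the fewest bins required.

Total = 15 + 15 + 14 + 13 + 12 + 9 + 9 + 6 + 5 + 4 + 2 = 104.
Lower bound: ⌈104/16⌉ = 7 bins.
A packing using 7 bins:
  bin 1: 15 = 15
  bin 2: 15 = 15
  bin 3: 14 + 2 = 16
  bin 4: 13 = 13
  bin 5: 12 + 4 = 16
  bin 6: 9 + 6 = 15
  bin 7: 9 + 5 = 14
This matches the lower bound, so 7 is optimal.

7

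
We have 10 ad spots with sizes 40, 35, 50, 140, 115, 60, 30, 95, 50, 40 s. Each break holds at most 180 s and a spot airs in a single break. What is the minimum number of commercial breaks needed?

Total = 140 + 115 + 95 + 60 + 50 + 50 + 40 + 40 + 35 + 30 = 655 s.
Lower bound: ⌈655/180⌉ = 4 commercial breaks.
A packing using 4 commercial breaks:
  break 1: 140 + 40 = 180
  break 2: 115 + 60 = 175
  break 3: 95 + 50 + 35 = 180
  break 4: 50 + 40 + 30 = 120
This matches the lower bound, so 4 is optimal.

4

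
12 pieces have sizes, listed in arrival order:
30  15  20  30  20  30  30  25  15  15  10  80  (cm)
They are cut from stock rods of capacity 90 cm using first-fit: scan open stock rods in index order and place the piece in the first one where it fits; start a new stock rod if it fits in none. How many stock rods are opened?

4

  30 → stock rod 1 (new)  [load 30/90]
  15 → stock rod 1  [load 45/90]
  20 → stock rod 1  [load 65/90]
  30 → stock rod 2 (new)  [load 30/90]
  20 → stock rod 1  [load 85/90]
  30 → stock rod 2  [load 60/90]
  30 → stock rod 2  [load 90/90]
  25 → stock rod 3 (new)  [load 25/90]
  15 → stock rod 3  [load 40/90]
  15 → stock rod 3  [load 55/90]
  10 → stock rod 3  [load 65/90]
  80 → stock rod 4 (new)  [load 80/90]
4 stock rods opened.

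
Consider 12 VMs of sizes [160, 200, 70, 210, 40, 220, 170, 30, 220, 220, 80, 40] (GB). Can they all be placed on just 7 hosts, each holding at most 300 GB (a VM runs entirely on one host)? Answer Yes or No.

Yes

A valid assignment using 7 hosts:
  host 1: 220 + 80 = 300
  host 2: 220 + 70 = 290
  host 3: 220 + 40 + 40 = 300
  host 4: 210 + 30 = 240
  host 5: 200 = 200
  host 6: 170 = 170
  host 7: 160 = 160
Every load is within 300 GB, so 7 hosts suffice.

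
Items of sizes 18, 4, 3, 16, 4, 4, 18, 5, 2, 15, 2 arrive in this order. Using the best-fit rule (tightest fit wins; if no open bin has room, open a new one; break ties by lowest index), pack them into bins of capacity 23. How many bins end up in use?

5

  18 → bin 1 (new)  [load 18/23]
  4 → bin 1  [load 22/23]
  3 → bin 2 (new)  [load 3/23]
  16 → bin 2  [load 19/23]
  4 → bin 2  [load 23/23]
  4 → bin 3 (new)  [load 4/23]
  18 → bin 3  [load 22/23]
  5 → bin 4 (new)  [load 5/23]
  2 → bin 4  [load 7/23]
  15 → bin 4  [load 22/23]
  2 → bin 5 (new)  [load 2/23]
5 bins opened.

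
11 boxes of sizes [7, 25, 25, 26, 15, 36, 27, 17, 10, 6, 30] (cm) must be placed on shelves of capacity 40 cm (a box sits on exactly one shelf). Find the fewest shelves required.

Total = 36 + 30 + 27 + 26 + 25 + 25 + 17 + 15 + 10 + 7 + 6 = 224 cm.
Lower bound: ⌈224/40⌉ = 6 shelves.
A packing using 7 shelves:
  shelf 1: 36 = 36
  shelf 2: 30 + 10 = 40
  shelf 3: 27 + 7 + 6 = 40
  shelf 4: 26 = 26
  shelf 5: 25 + 15 = 40
  shelf 6: 25 = 25
  shelf 7: 17 = 17
No arrangement into 6 shelves stays within capacity, so 7 is optimal.

7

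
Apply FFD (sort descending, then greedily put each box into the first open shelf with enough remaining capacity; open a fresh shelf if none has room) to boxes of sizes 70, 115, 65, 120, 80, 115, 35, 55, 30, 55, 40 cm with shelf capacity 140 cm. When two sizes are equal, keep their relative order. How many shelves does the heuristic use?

Sorted descending: 120, 115, 115, 80, 70, 65, 55, 55, 40, 35, 30.
  120 → shelf 1 (new)  [load 120/140]
  115 → shelf 2 (new)  [load 115/140]
  115 → shelf 3 (new)  [load 115/140]
  80 → shelf 4 (new)  [load 80/140]
  70 → shelf 5 (new)  [load 70/140]
  65 → shelf 5  [load 135/140]
  55 → shelf 4  [load 135/140]
  55 → shelf 6 (new)  [load 55/140]
  40 → shelf 6  [load 95/140]
  35 → shelf 6  [load 130/140]
  30 → shelf 7 (new)  [load 30/140]
7 shelves opened.

7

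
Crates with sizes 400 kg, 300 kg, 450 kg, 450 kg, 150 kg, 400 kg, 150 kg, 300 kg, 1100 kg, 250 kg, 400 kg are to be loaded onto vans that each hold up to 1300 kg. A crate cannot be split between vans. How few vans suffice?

4

Total = 1100 + 450 + 450 + 400 + 400 + 400 + 300 + 300 + 250 + 150 + 150 = 4350 kg.
Lower bound: ⌈4350/1300⌉ = 4 vans.
A packing using 4 vans:
  van 1: 1100 + 150 = 1250
  van 2: 450 + 450 + 400 = 1300
  van 3: 400 + 400 + 300 + 150 = 1250
  van 4: 300 + 250 = 550
This matches the lower bound, so 4 is optimal.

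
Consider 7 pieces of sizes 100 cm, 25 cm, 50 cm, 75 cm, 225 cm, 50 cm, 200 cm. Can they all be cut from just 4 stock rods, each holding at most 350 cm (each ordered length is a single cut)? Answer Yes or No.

Yes

A valid assignment using 3 stock rods:
  stock rod 1: 225 + 100 + 25 = 350
  stock rod 2: 200 + 75 + 50 = 325
  stock rod 3: 50 = 50
That uses only 3 ≤ 4, so 4 stock rods are enough.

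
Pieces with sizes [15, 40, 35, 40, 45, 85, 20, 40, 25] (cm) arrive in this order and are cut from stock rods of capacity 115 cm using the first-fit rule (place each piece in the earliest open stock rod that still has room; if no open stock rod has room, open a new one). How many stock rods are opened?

4

  15 → stock rod 1 (new)  [load 15/115]
  40 → stock rod 1  [load 55/115]
  35 → stock rod 1  [load 90/115]
  40 → stock rod 2 (new)  [load 40/115]
  45 → stock rod 2  [load 85/115]
  85 → stock rod 3 (new)  [load 85/115]
  20 → stock rod 1  [load 110/115]
  40 → stock rod 4 (new)  [load 40/115]
  25 → stock rod 2  [load 110/115]
4 stock rods opened.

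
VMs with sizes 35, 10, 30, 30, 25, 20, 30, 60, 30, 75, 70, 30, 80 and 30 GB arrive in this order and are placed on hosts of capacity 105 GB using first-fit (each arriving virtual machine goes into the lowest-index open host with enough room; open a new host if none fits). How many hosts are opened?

6

  35 → host 1 (new)  [load 35/105]
  10 → host 1  [load 45/105]
  30 → host 1  [load 75/105]
  30 → host 1  [load 105/105]
  25 → host 2 (new)  [load 25/105]
  20 → host 2  [load 45/105]
  30 → host 2  [load 75/105]
  60 → host 3 (new)  [load 60/105]
  30 → host 2  [load 105/105]
  75 → host 4 (new)  [load 75/105]
  70 → host 5 (new)  [load 70/105]
  30 → host 3  [load 90/105]
  80 → host 6 (new)  [load 80/105]
  30 → host 4  [load 105/105]
6 hosts opened.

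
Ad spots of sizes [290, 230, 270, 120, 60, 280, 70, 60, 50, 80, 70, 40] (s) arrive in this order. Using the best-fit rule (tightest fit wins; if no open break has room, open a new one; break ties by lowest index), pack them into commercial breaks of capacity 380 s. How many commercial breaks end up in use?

  290 → break 1 (new)  [load 290/380]
  230 → break 2 (new)  [load 230/380]
  270 → break 3 (new)  [load 270/380]
  120 → break 2  [load 350/380]
  60 → break 1  [load 350/380]
  280 → break 4 (new)  [load 280/380]
  70 → break 4  [load 350/380]
  60 → break 3  [load 330/380]
  50 → break 3  [load 380/380]
  80 → break 5 (new)  [load 80/380]
  70 → break 5  [load 150/380]
  40 → break 5  [load 190/380]
5 commercial breaks opened.

5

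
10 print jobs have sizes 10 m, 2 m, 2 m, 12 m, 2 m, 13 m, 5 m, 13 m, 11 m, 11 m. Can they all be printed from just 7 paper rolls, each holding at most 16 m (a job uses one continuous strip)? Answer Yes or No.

Yes

A valid assignment using 6 paper rolls:
  roll 1: 13 + 2 = 15
  roll 2: 13 + 2 = 15
  roll 3: 12 + 2 = 14
  roll 4: 11 + 5 = 16
  roll 5: 11 = 11
  roll 6: 10 = 10
That uses only 6 ≤ 7, so 7 paper rolls are enough.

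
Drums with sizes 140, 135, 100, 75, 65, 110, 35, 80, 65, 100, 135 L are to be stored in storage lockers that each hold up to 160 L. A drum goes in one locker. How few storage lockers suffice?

Total = 140 + 135 + 135 + 110 + 100 + 100 + 80 + 75 + 65 + 65 + 35 = 1040 L.
Lower bound: ⌈1040/160⌉ = 7 storage lockers.
A packing using 8 storage lockers:
  locker 1: 140 = 140
  locker 2: 135 = 135
  locker 3: 135 = 135
  locker 4: 110 + 35 = 145
  locker 5: 100 = 100
  locker 6: 100 = 100
  locker 7: 80 + 75 = 155
  locker 8: 65 + 65 = 130
No arrangement into 7 storage lockers stays within capacity, so 8 is optimal.

8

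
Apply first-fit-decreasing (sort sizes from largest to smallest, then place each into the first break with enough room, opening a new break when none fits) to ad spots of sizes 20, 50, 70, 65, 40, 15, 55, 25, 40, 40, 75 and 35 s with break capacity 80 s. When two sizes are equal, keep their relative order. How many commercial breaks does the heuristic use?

Sorted descending: 75, 70, 65, 55, 50, 40, 40, 40, 35, 25, 20, 15.
  75 → break 1 (new)  [load 75/80]
  70 → break 2 (new)  [load 70/80]
  65 → break 3 (new)  [load 65/80]
  55 → break 4 (new)  [load 55/80]
  50 → break 5 (new)  [load 50/80]
  40 → break 6 (new)  [load 40/80]
  40 → break 6  [load 80/80]
  40 → break 7 (new)  [load 40/80]
  35 → break 7  [load 75/80]
  25 → break 4  [load 80/80]
  20 → break 5  [load 70/80]
  15 → break 3  [load 80/80]
7 commercial breaks opened.

7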